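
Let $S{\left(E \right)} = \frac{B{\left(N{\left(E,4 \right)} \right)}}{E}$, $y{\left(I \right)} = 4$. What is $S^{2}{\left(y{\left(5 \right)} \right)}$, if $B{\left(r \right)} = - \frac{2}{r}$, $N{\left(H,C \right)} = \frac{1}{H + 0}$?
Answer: $4$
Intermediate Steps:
$N{\left(H,C \right)} = \frac{1}{H}$
$S{\left(E \right)} = -2$ ($S{\left(E \right)} = \frac{\left(-2\right) \frac{1}{\frac{1}{E}}}{E} = \frac{\left(-2\right) E}{E} = -2$)
$S^{2}{\left(y{\left(5 \right)} \right)} = \left(-2\right)^{2} = 4$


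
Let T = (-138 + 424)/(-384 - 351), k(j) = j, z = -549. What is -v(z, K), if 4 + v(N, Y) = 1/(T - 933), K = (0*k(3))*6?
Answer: 2744899/686041 ≈ 4.0011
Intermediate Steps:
K = 0 (K = (0*3)*6 = 0*6 = 0)
T = -286/735 (T = 286/(-735) = 286*(-1/735) = -286/735 ≈ -0.38912)
v(N, Y) = -2744899/686041 (v(N, Y) = -4 + 1/(-286/735 - 933) = -4 + 1/(-686041/735) = -4 - 735/686041 = -2744899/686041)
-v(z, K) = -1*(-2744899/686041) = 2744899/686041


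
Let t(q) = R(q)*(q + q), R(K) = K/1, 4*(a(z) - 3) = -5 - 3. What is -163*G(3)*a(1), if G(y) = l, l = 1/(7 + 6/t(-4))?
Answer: -2608/115 ≈ -22.678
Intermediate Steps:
a(z) = 1 (a(z) = 3 + (-5 - 3)/4 = 3 + (¼)*(-8) = 3 - 2 = 1)
R(K) = K (R(K) = K*1 = K)
t(q) = 2*q² (t(q) = q*(q + q) = q*(2*q) = 2*q²)
l = 16/115 (l = 1/(7 + 6/((2*(-4)²))) = 1/(7 + 6/((2*16))) = 1/(7 + 6/32) = 1/(7 + 6*(1/32)) = 1/(7 + 3/16) = 1/(115/16) = 16/115 ≈ 0.13913)
G(y) = 16/115
-163*G(3)*a(1) = -2608/115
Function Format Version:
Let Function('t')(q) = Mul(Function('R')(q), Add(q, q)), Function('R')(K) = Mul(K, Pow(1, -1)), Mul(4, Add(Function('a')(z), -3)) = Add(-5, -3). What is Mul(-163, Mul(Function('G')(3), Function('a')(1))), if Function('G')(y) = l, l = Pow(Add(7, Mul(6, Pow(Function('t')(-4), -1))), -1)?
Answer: Rational(-2608, 115) ≈ -22.678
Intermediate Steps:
Function('a')(z) = 1 (Function('a')(z) = Add(3, Mul(Rational(1, 4), Add(-5, -3))) = Add(3, Mul(Rational(1, 4), -8)) = Add(3, -2) = 1)
Function('R')(K) = K (Function('R')(K) = Mul(K, 1) = K)
Function('t')(q) = Mul(2, Pow(q, 2)) (Function('t')(q) = Mul(q, Add(q, q)) = Mul(q, Mul(2, q)) = Mul(2, Pow(q, 2)))
l = Rational(16, 115) (l = Pow(Add(7, Mul(6, Pow(Mul(2, Pow(-4, 2)), -1))), -1) = Pow(Add(7, Mul(6, Pow(Mul(2, 16), -1))), -1) = Pow(Add(7, Mul(6, Pow(32, -1))), -1) = Pow(Add(7, Mul(6, Rational(1, 32))), -1) = Pow(Add(7, Rational(3, 16)), -1) = Pow(Rational(115, 16), -1) = Rational(16, 115) ≈ 0.13913)
Function('G')(y) = Rational(16, 115)
Mul(-163, Mul(Function('G')(3), Function('a')(1))) = Mul(-163, Mul(Rational(16, 115), 1)) = Mul(-163, Rational(16, 115)) = Rational(-2608, 115)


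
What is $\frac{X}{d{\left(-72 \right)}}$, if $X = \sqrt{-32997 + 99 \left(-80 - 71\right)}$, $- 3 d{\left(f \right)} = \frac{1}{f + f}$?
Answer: $432 i \sqrt{47946} \approx 94593.0 i$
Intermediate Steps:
$d{\left(f \right)} = - \frac{1}{6 f}$ ($d{\left(f \right)} = - \frac{1}{3 \left(f + f\right)} = - \frac{1}{3 \cdot 2 f} = - \frac{\frac{1}{2} \frac{1}{f}}{3} = - \frac{1}{6 f}$)
$X = i \sqrt{47946}$ ($X = \sqrt{-32997 + 99 \left(-151\right)} = \sqrt{-32997 - 14949} = \sqrt{-47946} = i \sqrt{47946} \approx 218.97 i$)
$\frac{X}{d{\left(-72 \right)}} = \frac{i \sqrt{47946}}{\left(- \frac{1}{6}\right) \frac{1}{-72}} = \frac{i \sqrt{47946}}{\left(- \frac{1}{6}\right) \left(- \frac{1}{72}\right)} = i \sqrt{47946} \frac{1}{\frac{1}{432}} = i \sqrt{47946} \cdot 432 = 432 i \sqrt{47946}$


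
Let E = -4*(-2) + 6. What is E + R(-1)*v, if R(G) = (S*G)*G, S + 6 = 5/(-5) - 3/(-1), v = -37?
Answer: 162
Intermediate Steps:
S = -4 (S = -6 + (5/(-5) - 3/(-1)) = -6 + (5*(-⅕) - 3*(-1)) = -6 + (-1 + 3) = -6 + 2 = -4)
E = 14 (E = 8 + 6 = 14)
R(G) = -4*G² (R(G) = (-4*G)*G = -4*G²)
E + R(-1)*v = 14 - 4*(-1)²*(-37) = 14 - 4*1*(-37) = 14 - 4*(-37) = 14 + 148 = 162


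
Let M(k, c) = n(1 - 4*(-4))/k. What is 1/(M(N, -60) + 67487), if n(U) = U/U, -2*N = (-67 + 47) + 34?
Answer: 7/472408 ≈ 1.4818e-5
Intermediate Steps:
N = -7 (N = -((-67 + 47) + 34)/2 = -(-20 + 34)/2 = -½*14 = -7)
n(U) = 1
M(k, c) = 1/k
1/(M(N, -60) + 67487) = 1/(1/(-7) + 67487) = 1/(-⅐ + 67487) = 1/(472408/7) = 7/472408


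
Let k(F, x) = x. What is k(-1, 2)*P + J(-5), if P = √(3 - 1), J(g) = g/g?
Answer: 1 + 2*√2 ≈ 3.8284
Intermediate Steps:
J(g) = 1
P = √2 ≈ 1.4142
k(-1, 2)*P + J(-5) = 2*√2 + 1 = 1 + 2*√2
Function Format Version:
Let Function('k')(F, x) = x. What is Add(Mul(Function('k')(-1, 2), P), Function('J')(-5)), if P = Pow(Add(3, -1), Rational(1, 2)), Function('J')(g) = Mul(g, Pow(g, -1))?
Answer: Add(1, Mul(2, Pow(2, Rational(1, 2)))) ≈ 3.8284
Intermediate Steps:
Function('J')(g) = 1
P = Pow(2, Rational(1, 2)) ≈ 1.4142
Add(Mul(Function('k')(-1, 2), P), Function('J')(-5)) = Add(Mul(2, Pow(2, Rational(1, 2))), 1) = Add(1, Mul(2, Pow(2, Rational(1, 2))))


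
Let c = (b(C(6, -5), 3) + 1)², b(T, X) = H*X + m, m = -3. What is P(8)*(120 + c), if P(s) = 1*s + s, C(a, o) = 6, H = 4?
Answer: 3520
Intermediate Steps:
b(T, X) = -3 + 4*X (b(T, X) = 4*X - 3 = -3 + 4*X)
P(s) = 2*s (P(s) = s + s = 2*s)
c = 100 (c = ((-3 + 4*3) + 1)² = ((-3 + 12) + 1)² = (9 + 1)² = 10² = 100)
P(8)*(120 + c) = (2*8)*(120 + 100) = 16*220 = 3520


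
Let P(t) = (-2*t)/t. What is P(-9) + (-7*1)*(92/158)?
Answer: -480/79 ≈ -6.0760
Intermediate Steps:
P(t) = -2
P(-9) + (-7*1)*(92/158) = -2 + (-7*1)*(92/158) = -2 - 644/158 = -2 - 7*46/79 = -2 - 322/79 = -480/79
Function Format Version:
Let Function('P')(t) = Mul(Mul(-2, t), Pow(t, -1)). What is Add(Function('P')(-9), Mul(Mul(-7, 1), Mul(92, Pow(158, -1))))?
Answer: Rational(-480, 79) ≈ -6.0760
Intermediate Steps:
Function('P')(t) = -2
Add(Function('P')(-9), Mul(Mul(-7, 1), Mul(92, Pow(158, -1)))) = Add(-2, Mul(Mul(-7, 1), Mul(92, Pow(158, -1)))) = Add(-2, Mul(-7, Mul(92, Rational(1, 158)))) = Add(-2, Mul(-7, Rational(46, 79))) = Add(-2, Rational(-322, 79)) = Rational(-480, 79)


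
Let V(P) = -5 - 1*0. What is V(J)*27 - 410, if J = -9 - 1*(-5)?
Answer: -545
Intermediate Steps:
J = -4 (J = -9 + 5 = -4)
V(P) = -5 (V(P) = -5 + 0 = -5)
V(J)*27 - 410 = -5*27 - 410 = -135 - 410 = -545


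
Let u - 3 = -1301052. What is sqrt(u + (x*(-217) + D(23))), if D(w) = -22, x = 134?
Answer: I*sqrt(1330149) ≈ 1153.3*I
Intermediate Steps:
u = -1301049 (u = 3 - 1301052 = -1301049)
sqrt(u + (x*(-217) + D(23))) = sqrt(-1301049 + (134*(-217) - 22)) = sqrt(-1301049 + (-29078 - 22)) = sqrt(-1301049 - 29100) = sqrt(-1330149) = I*sqrt(1330149)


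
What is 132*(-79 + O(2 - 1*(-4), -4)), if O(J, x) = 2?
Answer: -10164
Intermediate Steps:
132*(-79 + O(2 - 1*(-4), -4)) = 132*(-79 + 2) = 132*(-77) = -10164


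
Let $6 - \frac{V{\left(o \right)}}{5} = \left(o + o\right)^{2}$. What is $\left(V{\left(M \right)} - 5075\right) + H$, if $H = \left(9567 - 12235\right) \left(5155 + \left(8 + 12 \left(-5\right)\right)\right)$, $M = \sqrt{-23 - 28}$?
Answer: $-13618829$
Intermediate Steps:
$M = i \sqrt{51}$ ($M = \sqrt{-51} = i \sqrt{51} \approx 7.1414 i$)
$H = -13614804$ ($H = - 2668 \left(5155 + \left(8 - 60\right)\right) = - 2668 \left(5155 - 52\right) = \left(-2668\right) 5103 = -13614804$)
$V{\left(o \right)} = 30 - 20 o^{2}$ ($V{\left(o \right)} = 30 - 5 \left(o + o\right)^{2} = 30 - 5 \left(2 o\right)^{2} = 30 - 5 \cdot 4 o^{2} = 30 - 20 o^{2}$)
$\left(V{\left(M \right)} - 5075\right) + H = \left(\left(30 - 20 \left(i \sqrt{51}\right)^{2}\right) - 5075\right) - 13614804 = \left(\left(30 - -1020\right) - 5075\right) - 13614804 = \left(\left(30 + 1020\right) - 5075\right) - 13614804 = \left(1050 - 5075\right) - 13614804 = -4025 - 13614804 = -13618829$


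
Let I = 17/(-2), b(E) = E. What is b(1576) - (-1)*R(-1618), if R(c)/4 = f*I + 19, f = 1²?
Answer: 1618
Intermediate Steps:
I = -17/2 (I = 17*(-½) = -17/2 ≈ -8.5000)
f = 1
R(c) = 42 (R(c) = 4*(1*(-17/2) + 19) = 4*(-17/2 + 19) = 4*(21/2) = 42)
b(1576) - (-1)*R(-1618) = 1576 - (-1)*42 = 1576 - 1*(-42) = 1576 + 42 = 1618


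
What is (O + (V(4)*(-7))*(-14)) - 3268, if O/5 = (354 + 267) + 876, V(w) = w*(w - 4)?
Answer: 4217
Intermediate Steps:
V(w) = w*(-4 + w)
O = 7485 (O = 5*((354 + 267) + 876) = 5*(621 + 876) = 5*1497 = 7485)
(O + (V(4)*(-7))*(-14)) - 3268 = (7485 + ((4*(-4 + 4))*(-7))*(-14)) - 3268 = (7485 + ((4*0)*(-7))*(-14)) - 3268 = (7485 + (0*(-7))*(-14)) - 3268 = (7485 + 0*(-14)) - 3268 = (7485 + 0) - 3268 = 7485 - 3268 = 4217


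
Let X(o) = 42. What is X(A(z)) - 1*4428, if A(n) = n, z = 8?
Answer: -4386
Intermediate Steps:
X(A(z)) - 1*4428 = 42 - 1*4428 = 42 - 4428 = -4386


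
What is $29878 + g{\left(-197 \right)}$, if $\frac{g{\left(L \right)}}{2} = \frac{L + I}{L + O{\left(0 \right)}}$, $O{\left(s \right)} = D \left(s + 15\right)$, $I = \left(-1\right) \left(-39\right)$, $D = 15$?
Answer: $\frac{209067}{7} \approx 29867.0$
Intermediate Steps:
$I = 39$
$O{\left(s \right)} = 225 + 15 s$ ($O{\left(s \right)} = 15 \left(s + 15\right) = 15 \left(15 + s\right) = 225 + 15 s$)
$g{\left(L \right)} = \frac{2 \left(39 + L\right)}{225 + L}$ ($g{\left(L \right)} = 2 \frac{L + 39}{L + \left(225 + 15 \cdot 0\right)} = 2 \frac{39 + L}{L + \left(225 + 0\right)} = 2 \frac{39 + L}{L + 225} = 2 \frac{39 + L}{225 + L} = \frac{2 \left(39 + L\right)}{225 + L}$)
$29878 + g{\left(-197 \right)} = 29878 + \frac{2 \left(39 - 197\right)}{225 - 197} = 29878 + 2 \cdot \frac{1}{28} \left(-158\right) = 29878 - \frac{79}{7} = \frac{209067}{7}$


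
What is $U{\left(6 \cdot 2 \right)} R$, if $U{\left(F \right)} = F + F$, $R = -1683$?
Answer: $-40392$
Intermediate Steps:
$U{\left(F \right)} = 2 F$
$U{\left(6 \cdot 2 \right)} R = 2 \cdot 6 \cdot 2 \left(-1683\right) = 2 \cdot 12 \left(-1683\right) = 24 \left(-1683\right) = -40392$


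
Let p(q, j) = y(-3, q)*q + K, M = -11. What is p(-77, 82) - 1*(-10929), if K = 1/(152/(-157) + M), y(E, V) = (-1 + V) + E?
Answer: 32254757/1879 ≈ 17166.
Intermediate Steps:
y(E, V) = -1 + E + V
K = -157/1879 (K = 1/(152/(-157) - 11) = 1/(152*(-1/157) - 11) = 1/(-152/157 - 11) = 1/(-1879/157) = -157/1879 ≈ -0.083555)
p(q, j) = -157/1879 + q*(-4 + q) (p(q, j) = (-1 - 3 + q)*q - 157/1879 = (-4 + q)*q - 157/1879 = q*(-4 + q) - 157/1879 = -157/1879 + q*(-4 + q))
p(-77, 82) - 1*(-10929) = (-157/1879 - 77*(-4 - 77)) - 1*(-10929) = (-157/1879 - 77*(-81)) + 10929 = (-157/1879 + 6237) + 10929 = 11719166/1879 + 10929 = 32254757/1879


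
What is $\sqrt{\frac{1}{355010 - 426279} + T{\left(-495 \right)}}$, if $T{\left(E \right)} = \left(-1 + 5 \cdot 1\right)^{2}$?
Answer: $\frac{\sqrt{671638467}}{6479} \approx 4.0$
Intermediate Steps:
$T{\left(E \right)} = 16$ ($T{\left(E \right)} = \left(-1 + 5\right)^{2} = 4^{2} = 16$)
$\sqrt{\frac{1}{355010 - 426279} + T{\left(-495 \right)}} = \sqrt{\frac{1}{355010 - 426279} + 16} = \sqrt{\frac{1}{-71269} + 16} = \sqrt{- \frac{1}{71269} + 16} = \sqrt{\frac{1140303}{71269}} = \frac{\sqrt{671638467}}{6479}$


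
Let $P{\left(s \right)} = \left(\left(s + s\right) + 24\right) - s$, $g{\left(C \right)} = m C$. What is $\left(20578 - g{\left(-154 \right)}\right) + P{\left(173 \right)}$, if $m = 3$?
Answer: $21237$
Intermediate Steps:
$g{\left(C \right)} = 3 C$
$P{\left(s \right)} = 24 + s$ ($P{\left(s \right)} = \left(2 s + 24\right) - s = \left(24 + 2 s\right) - s = 24 + s$)
$\left(20578 - g{\left(-154 \right)}\right) + P{\left(173 \right)} = \left(20578 - 3 \left(-154\right)\right) + \left(24 + 173\right) = \left(20578 - -462\right) + 197 = \left(20578 + 462\right) + 197 = 21040 + 197 = 21237$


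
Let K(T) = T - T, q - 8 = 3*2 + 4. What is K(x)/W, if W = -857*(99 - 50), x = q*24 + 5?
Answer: 0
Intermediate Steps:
q = 18 (q = 8 + (3*2 + 4) = 8 + (6 + 4) = 8 + 10 = 18)
x = 437 (x = 18*24 + 5 = 432 + 5 = 437)
K(T) = 0
W = -41993 (W = -857*49 = -41993)
K(x)/W = 0/(-41993) = 0*(-1/41993) = 0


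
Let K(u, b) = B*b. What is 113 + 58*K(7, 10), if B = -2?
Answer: -1047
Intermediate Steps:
K(u, b) = -2*b
113 + 58*K(7, 10) = 113 + 58*(-2*10) = 113 + 58*(-20) = 113 - 1160 = -1047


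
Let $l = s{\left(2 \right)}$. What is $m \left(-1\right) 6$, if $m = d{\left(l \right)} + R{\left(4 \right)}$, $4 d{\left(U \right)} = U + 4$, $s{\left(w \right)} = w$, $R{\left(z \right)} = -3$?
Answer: $9$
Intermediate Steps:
$l = 2$
$d{\left(U \right)} = 1 + \frac{U}{4}$ ($d{\left(U \right)} = \frac{U + 4}{4} = \frac{4 + U}{4} = 1 + \frac{U}{4}$)
$m = - \frac{3}{2}$ ($m = \left(1 + \frac{1}{4} \cdot 2\right) - 3 = \left(1 + \frac{1}{2}\right) - 3 = \frac{3}{2} - 3 = - \frac{3}{2} \approx -1.5$)
$m \left(-1\right) 6 = \left(- \frac{3}{2}\right) \left(-1\right) 6 = \frac{3}{2} \cdot 6 = 9$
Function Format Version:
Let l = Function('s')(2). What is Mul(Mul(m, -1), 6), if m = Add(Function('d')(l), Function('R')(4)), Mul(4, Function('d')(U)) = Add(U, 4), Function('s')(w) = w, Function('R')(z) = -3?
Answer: 9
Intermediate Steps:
l = 2
Function('d')(U) = Add(1, Mul(Rational(1, 4), U)) (Function('d')(U) = Mul(Rational(1, 4), Add(U, 4)) = Mul(Rational(1, 4), Add(4, U)) = Add(1, Mul(Rational(1, 4), U)))
m = Rational(-3, 2) (m = Add(Add(1, Mul(Rational(1, 4), 2)), -3) = Add(Add(1, Rational(1, 2)), -3) = Add(Rational(3, 2), -3) = Rational(-3, 2) ≈ -1.5000)
Mul(Mul(m, -1), 6) = Mul(Mul(Rational(-3, 2), -1), 6) = Mul(Rational(3, 2), 6) = 9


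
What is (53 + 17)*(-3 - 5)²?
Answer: 4480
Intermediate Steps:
(53 + 17)*(-3 - 5)² = 70*(-8)² = 70*64 = 4480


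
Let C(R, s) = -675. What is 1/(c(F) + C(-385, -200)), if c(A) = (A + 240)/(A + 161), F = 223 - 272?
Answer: -112/75409 ≈ -0.0014852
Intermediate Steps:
F = -49
c(A) = (240 + A)/(161 + A)
1/(c(F) + C(-385, -200)) = 1/((240 - 49)/(161 - 49) - 675) = 1/(191/112 - 675) = 1/(-75409/112) = -112/75409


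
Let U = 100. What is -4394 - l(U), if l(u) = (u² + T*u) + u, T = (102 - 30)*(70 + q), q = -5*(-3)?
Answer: -626494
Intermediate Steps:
q = 15
T = 6120 (T = (102 - 30)*(70 + 15) = 72*85 = 6120)
l(u) = u² + 6121*u (l(u) = (u² + 6120*u) + u = u² + 6121*u)
-4394 - l(U) = -4394 - 100*(6121 + 100) = -4394 - 100*6221 = -4394 - 1*622100 = -4394 - 622100 = -626494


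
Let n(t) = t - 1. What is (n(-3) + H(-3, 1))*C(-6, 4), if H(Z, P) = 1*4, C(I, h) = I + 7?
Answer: 0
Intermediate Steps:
n(t) = -1 + t
C(I, h) = 7 + I
H(Z, P) = 4
(n(-3) + H(-3, 1))*C(-6, 4) = ((-1 - 3) + 4)*(7 - 6) = (-4 + 4)*1 = 0*1 = 0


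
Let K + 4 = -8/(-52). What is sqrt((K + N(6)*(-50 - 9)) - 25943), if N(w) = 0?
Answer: I*sqrt(4385017)/13 ≈ 161.08*I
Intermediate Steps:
K = -50/13 (K = -4 - 8/(-52) = -4 - 8*(-1/52) = -4 + 2/13 = -50/13 ≈ -3.8462)
sqrt((K + N(6)*(-50 - 9)) - 25943) = sqrt((-50/13 + 0*(-50 - 9)) - 25943) = sqrt((-50/13 + 0*(-59)) - 25943) = sqrt((-50/13 + 0) - 25943) = sqrt(-50/13 - 25943) = sqrt(-337309/13) = I*sqrt(4385017)/13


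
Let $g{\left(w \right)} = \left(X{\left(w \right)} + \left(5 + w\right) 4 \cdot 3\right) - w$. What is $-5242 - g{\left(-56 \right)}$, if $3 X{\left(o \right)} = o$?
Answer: $- \frac{14002}{3} \approx -4667.3$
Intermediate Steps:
$X{\left(o \right)} = \frac{o}{3}$
$g{\left(w \right)} = 60 + \frac{34 w}{3}$ ($g{\left(w \right)} = \left(\frac{w}{3} + \left(5 + w\right) 4 \cdot 3\right) - w = \left(\frac{w}{3} + \left(20 + 4 w\right) 3\right) - w = \left(\frac{w}{3} + \left(60 + 12 w\right)\right) - w = \left(60 + \frac{37 w}{3}\right) - w = 60 + \frac{34 w}{3}$)
$-5242 - g{\left(-56 \right)} = -5242 - \left(60 + \frac{34}{3} \left(-56\right)\right) = -5242 - \left(60 - \frac{1904}{3}\right) = -5242 - - \frac{1724}{3} = -5242 + \frac{1724}{3} = - \frac{14002}{3}$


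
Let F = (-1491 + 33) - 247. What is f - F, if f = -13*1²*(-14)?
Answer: 1887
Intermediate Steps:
f = 182 (f = -13*1*(-14) = -13*(-14) = 182)
F = -1705 (F = -1458 - 247 = -1705)
f - F = 182 - 1*(-1705) = 182 + 1705 = 1887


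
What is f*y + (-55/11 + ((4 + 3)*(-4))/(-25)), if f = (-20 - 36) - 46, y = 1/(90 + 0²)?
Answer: -376/75 ≈ -5.0133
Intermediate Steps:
y = 1/90 (y = 1/(90 + 0) = 1/90 ≈ 0.011111)
f = -102 (f = -56 - 46 = -102)
f*y + (-55/11 + ((4 + 3)*(-4))/(-25)) = -102*1/90 + (-55/11 + ((4 + 3)*(-4))/(-25)) = -17/15 + (-55*1/11 + (7*(-4))*(-1/25)) = -17/15 + (-5 - 28*(-1/25)) = -17/15 + (-5 + 28/25) = -17/15 - 97/25 = -376/75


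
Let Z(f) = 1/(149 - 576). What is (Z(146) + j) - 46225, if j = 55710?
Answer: 4050094/427 ≈ 9485.0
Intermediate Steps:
Z(f) = -1/427 (Z(f) = 1/(-427) = -1/427)
(Z(146) + j) - 46225 = (-1/427 + 55710) - 46225 = 23788169/427 - 46225 = 4050094/427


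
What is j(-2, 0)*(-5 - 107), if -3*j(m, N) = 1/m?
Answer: -56/3 ≈ -18.667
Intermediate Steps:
j(m, N) = -1/(3*m)
j(-2, 0)*(-5 - 107) = (-⅓/(-2))*(-5 - 107) = -⅓*(-½)*(-112) = (⅙)*(-112) = -56/3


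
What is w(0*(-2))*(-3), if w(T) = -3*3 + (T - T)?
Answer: 27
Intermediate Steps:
w(T) = -9 (w(T) = -9 + 0 = -9)
w(0*(-2))*(-3) = -9*(-3) = 27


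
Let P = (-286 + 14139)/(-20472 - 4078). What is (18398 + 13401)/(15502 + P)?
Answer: 780665450/380560247 ≈ 2.0514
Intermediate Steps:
P = -13853/24550 (P = 13853/(-24550) = 13853*(-1/24550) = -13853/24550 ≈ -0.56428)
(18398 + 13401)/(15502 + P) = (18398 + 13401)/(15502 - 13853/24550) = 31799/(380560247/24550) = 31799*(24550/380560247) = 780665450/380560247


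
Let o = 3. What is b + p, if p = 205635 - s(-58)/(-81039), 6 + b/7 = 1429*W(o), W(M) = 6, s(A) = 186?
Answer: 7174950005/27013 ≈ 2.6561e+5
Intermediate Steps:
b = 59976 (b = -42 + 7*(1429*6) = -42 + 7*8574 = -42 + 60018 = 59976)
p = 5554818317/27013 (p = 205635 - 186/(-81039) = 205635 - 186*(-1)/81039 = 205635 - 1*(-62/27013) = 205635 + 62/27013 = 5554818317/27013 ≈ 2.0564e+5)
b + p = 59976 + 5554818317/27013 = 7174950005/27013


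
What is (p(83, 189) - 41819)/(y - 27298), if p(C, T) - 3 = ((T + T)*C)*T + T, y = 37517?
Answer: 5888059/10219 ≈ 576.19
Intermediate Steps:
p(C, T) = 3 + T + 2*C*T² (p(C, T) = 3 + (((T + T)*C)*T + T) = 3 + (((2*T)*C)*T + T) = 3 + ((2*C*T)*T + T) = 3 + (2*C*T² + T) = 3 + (T + 2*C*T²) = 3 + T + 2*C*T²)
(p(83, 189) - 41819)/(y - 27298) = ((3 + 189 + 2*83*189²) - 41819)/(37517 - 27298) = ((3 + 189 + 2*83*35721) - 41819)/10219 = ((3 + 189 + 5929686) - 41819)*(1/10219) = (5929878 - 41819)*(1/10219) = 5888059*(1/10219) = 5888059/10219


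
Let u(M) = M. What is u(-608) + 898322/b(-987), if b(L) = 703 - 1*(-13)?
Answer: 231497/358 ≈ 646.64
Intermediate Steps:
b(L) = 716 (b(L) = 703 + 13 = 716)
u(-608) + 898322/b(-987) = -608 + 898322/716 = -608 + 898322*(1/716) = -608 + 449161/358 = 231497/358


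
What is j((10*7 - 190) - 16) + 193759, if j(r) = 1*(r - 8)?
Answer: 193615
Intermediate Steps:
j(r) = -8 + r (j(r) = 1*(-8 + r) = -8 + r)
j((10*7 - 190) - 16) + 193759 = (-8 + ((10*7 - 190) - 16)) + 193759 = (-8 + ((70 - 190) - 16)) + 193759 = (-8 + (-120 - 16)) + 193759 = (-8 - 136) + 193759 = -144 + 193759 = 193615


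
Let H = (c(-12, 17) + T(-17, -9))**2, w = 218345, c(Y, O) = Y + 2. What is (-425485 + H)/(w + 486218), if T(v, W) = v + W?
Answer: -424189/704563 ≈ -0.60206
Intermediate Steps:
c(Y, O) = 2 + Y
T(v, W) = W + v
H = 1296 (H = ((2 - 12) + (-9 - 17))**2 = (-10 - 26)**2 = (-36)**2 = 1296)
(-425485 + H)/(w + 486218) = (-425485 + 1296)/(218345 + 486218) = -424189/704563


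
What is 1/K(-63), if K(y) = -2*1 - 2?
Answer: -1/4 ≈ -0.25000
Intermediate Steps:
K(y) = -4 (K(y) = -2 - 2 = -4)
1/K(-63) = 1/(-4) = -1/4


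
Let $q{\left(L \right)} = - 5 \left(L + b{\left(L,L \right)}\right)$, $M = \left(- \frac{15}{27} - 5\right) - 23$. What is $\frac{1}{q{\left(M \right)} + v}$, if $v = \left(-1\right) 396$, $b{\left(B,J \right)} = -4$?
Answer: $- \frac{9}{2099} \approx -0.0042878$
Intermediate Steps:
$M = - \frac{257}{9}$ ($M = \left(\left(-15\right) \frac{1}{27} - 5\right) - 23 = \left(- \frac{5}{9} - 5\right) - 23 = - \frac{50}{9} - 23 = - \frac{257}{9} \approx -28.556$)
$q{\left(L \right)} = 20 - 5 L$ ($q{\left(L \right)} = - 5 \left(L - 4\right) = - 5 \left(-4 + L\right) = 20 - 5 L$)
$v = -396$
$\frac{1}{q{\left(M \right)} + v} = \frac{1}{\left(20 - - \frac{1285}{9}\right) - 396} = \frac{1}{\left(20 + \frac{1285}{9}\right) - 396} = \frac{1}{\frac{1465}{9} - 396} = \frac{1}{- \frac{2099}{9}} = - \frac{9}{2099}$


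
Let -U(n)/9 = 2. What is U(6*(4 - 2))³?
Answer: -5832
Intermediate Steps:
U(n) = -18 (U(n) = -9*2 = -18)
U(6*(4 - 2))³ = (-18)³ = -5832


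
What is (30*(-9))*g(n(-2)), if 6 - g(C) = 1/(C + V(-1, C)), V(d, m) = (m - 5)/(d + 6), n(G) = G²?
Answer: -29430/19 ≈ -1548.9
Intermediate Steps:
V(d, m) = (-5 + m)/(6 + d)
g(C) = 6 - 1/(-1 + 6*C/5) (g(C) = 6 - 1/(C + (-5 + C)/(6 - 1)) = 6 - 1/(C + (-5 + C)/5) = 6 - 1/(C + (-1 + C/5)) = 6 - 1/(-1 + 6*C/5))
(30*(-9))*g(n(-2)) = (30*(-9))*((-35 + 36*(-2)²)/(-5 + 6*(-2)²)) = -270*(-35 + 36*4)/(-5 + 6*4) = -270*(-35 + 144)/(-5 + 24) = -270*109/19 = -29430/19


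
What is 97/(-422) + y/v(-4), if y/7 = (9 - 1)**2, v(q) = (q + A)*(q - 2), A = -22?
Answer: 43481/16458 ≈ 2.6419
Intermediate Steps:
v(q) = (-22 + q)*(-2 + q) (v(q) = (q - 22)*(q - 2) = (-22 + q)*(-2 + q))
y = 448 (y = 7*(9 - 1)**2 = 7*8**2 = 7*64 = 448)
97/(-422) + y/v(-4) = 97/(-422) + 448/(44 + (-4)**2 - 24*(-4)) = 97*(-1/422) + 448/(44 + 16 + 96) = -97/422 + 448/156 = -97/422 + 448*(1/156) = -97/422 + 112/39 = 43481/16458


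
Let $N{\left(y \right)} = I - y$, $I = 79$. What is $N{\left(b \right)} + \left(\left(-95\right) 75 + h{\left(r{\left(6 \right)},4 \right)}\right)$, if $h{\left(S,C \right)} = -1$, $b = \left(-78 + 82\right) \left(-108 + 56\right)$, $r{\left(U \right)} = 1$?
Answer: $-6839$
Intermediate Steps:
$b = -208$ ($b = 4 \left(-52\right) = -208$)
$N{\left(y \right)} = 79 - y$
$N{\left(b \right)} + \left(\left(-95\right) 75 + h{\left(r{\left(6 \right)},4 \right)}\right) = \left(79 - -208\right) - 7126 = \left(79 + 208\right) - 7126 = 287 - 7126 = -6839$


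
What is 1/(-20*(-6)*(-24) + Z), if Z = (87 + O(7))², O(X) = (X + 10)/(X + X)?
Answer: 196/960745 ≈ 0.00020401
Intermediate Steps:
O(X) = (10 + X)/(2*X) (O(X) = (10 + X)/((2*X)) = (10 + X)*(1/(2*X)) = (10 + X)/(2*X))
Z = 1525225/196 (Z = (87 + (½)*(10 + 7)/7)² = (87 + (½)*(⅐)*17)² = (87 + 17/14)² = (1235/14)² = 1525225/196 ≈ 7781.8)
1/(-20*(-6)*(-24) + Z) = 1/(-20*(-6)*(-24) + 1525225/196) = 1/(120*(-24) + 1525225/196) = 1/(-2880 + 1525225/196) = 1/(960745/196) = 196/960745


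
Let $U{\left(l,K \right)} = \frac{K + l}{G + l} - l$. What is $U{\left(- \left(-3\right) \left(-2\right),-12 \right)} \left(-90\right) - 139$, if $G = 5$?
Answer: $-2299$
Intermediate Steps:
$U{\left(l,K \right)} = - l + \frac{K + l}{5 + l}$ ($U{\left(l,K \right)} = \frac{K + l}{5 + l} - l = - l + \frac{K + l}{5 + l}$)
$U{\left(- \left(-3\right) \left(-2\right),-12 \right)} \left(-90\right) - 139 = \frac{-12 - \left(- \left(-3\right) \left(-2\right)\right)^{2} - 4 \left(- \left(-3\right) \left(-2\right)\right)}{5 - \left(-3\right) \left(-2\right)} \left(-90\right) - 139 = \frac{-12 - \left(\left(-1\right) 6\right)^{2} - 4 \left(\left(-1\right) 6\right)}{5 - 6} \left(-90\right) - 139 = \frac{-12 - \left(-6\right)^{2} - -24}{5 - 6} \left(-90\right) - 139 = \frac{-12 - 36 + 24}{-1} \left(-90\right) - 139 = - (-12 - 36 + 24) \left(-90\right) - 139 = \left(-1\right) \left(-24\right) \left(-90\right) - 139 = 24 \left(-90\right) - 139 = -2160 - 139 = -2299$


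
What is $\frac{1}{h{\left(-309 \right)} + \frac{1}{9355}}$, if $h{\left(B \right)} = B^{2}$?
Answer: $\frac{9355}{893224756} \approx 1.0473 \cdot 10^{-5}$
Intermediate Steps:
$\frac{1}{h{\left(-309 \right)} + \frac{1}{9355}} = \frac{1}{\left(-309\right)^{2} + \frac{1}{9355}} = \frac{1}{95481 + \frac{1}{9355}} = \frac{1}{\frac{893224756}{9355}} = \frac{9355}{893224756}$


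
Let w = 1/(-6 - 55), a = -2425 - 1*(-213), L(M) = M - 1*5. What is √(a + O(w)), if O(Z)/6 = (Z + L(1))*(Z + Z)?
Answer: 38*I*√5698/61 ≈ 47.023*I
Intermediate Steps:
L(M) = -5 + M (L(M) = M - 5 = -5 + M)
a = -2212 (a = -2425 + 213 = -2212)
w = -1/61 (w = 1/(-61) = -1/61 ≈ -0.016393)
O(Z) = 12*Z*(-4 + Z) (O(Z) = 6*((Z + (-5 + 1))*(Z + Z)) = 6*((Z - 4)*(2*Z)) = 6*((-4 + Z)*(2*Z)) = 6*(2*Z*(-4 + Z)) = 12*Z*(-4 + Z))
√(a + O(w)) = √(-2212 + 12*(-1/61)*(-4 - 1/61)) = √(-2212 + 12*(-1/61)*(-245/61)) = √(-2212 + 2940/3721) = √(-8227912/3721) = 38*I*√5698/61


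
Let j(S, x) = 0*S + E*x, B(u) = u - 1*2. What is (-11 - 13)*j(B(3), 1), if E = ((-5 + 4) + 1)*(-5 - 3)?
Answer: 0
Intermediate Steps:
B(u) = -2 + u (B(u) = u - 2 = -2 + u)
E = 0 (E = (-1 + 1)*(-8) = 0*(-8) = 0)
j(S, x) = 0 (j(S, x) = 0*S + 0*x = 0 + 0 = 0)
(-11 - 13)*j(B(3), 1) = (-11 - 13)*0 = -24*0 = 0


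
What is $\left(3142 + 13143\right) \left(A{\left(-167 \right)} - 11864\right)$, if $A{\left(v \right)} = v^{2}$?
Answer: $260967125$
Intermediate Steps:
$\left(3142 + 13143\right) \left(A{\left(-167 \right)} - 11864\right) = \left(3142 + 13143\right) \left(\left(-167\right)^{2} - 11864\right) = 16285 \left(27889 - 11864\right) = 16285 \cdot 16025 = 260967125$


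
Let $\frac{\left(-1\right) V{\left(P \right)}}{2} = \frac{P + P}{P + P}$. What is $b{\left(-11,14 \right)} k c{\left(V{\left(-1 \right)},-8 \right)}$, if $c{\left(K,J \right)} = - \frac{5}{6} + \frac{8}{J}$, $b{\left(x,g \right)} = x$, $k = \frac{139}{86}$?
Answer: $\frac{16819}{516} \approx 32.595$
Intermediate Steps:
$k = \frac{139}{86}$ ($k = 139 \cdot \frac{1}{86} = \frac{139}{86} \approx 1.6163$)
$V{\left(P \right)} = -2$ ($V{\left(P \right)} = - 2 \frac{P + P}{P + P} = - 2 \frac{2 P}{2 P} = - 2 \cdot 2 P \frac{1}{2 P} = \left(-2\right) 1 = -2$)
$c{\left(K,J \right)} = - \frac{5}{6} + \frac{8}{J}$ ($c{\left(K,J \right)} = \left(-5\right) \frac{1}{6} + \frac{8}{J} = - \frac{5}{6} + \frac{8}{J}$)
$b{\left(-11,14 \right)} k c{\left(V{\left(-1 \right)},-8 \right)} = \left(-11\right) \frac{139}{86} \left(- \frac{5}{6} + \frac{8}{-8}\right) = - \frac{1529 \left(- \frac{5}{6} + 8 \left(- \frac{1}{8}\right)\right)}{86} = - \frac{1529 \left(- \frac{5}{6} - 1\right)}{86} = \left(- \frac{1529}{86}\right) \left(- \frac{11}{6}\right) = \frac{16819}{516}$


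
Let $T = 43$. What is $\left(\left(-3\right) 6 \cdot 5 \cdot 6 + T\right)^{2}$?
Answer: $247009$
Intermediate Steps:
$\left(\left(-3\right) 6 \cdot 5 \cdot 6 + T\right)^{2} = \left(\left(-3\right) 6 \cdot 5 \cdot 6 + 43\right)^{2} = \left(\left(-18\right) 30 + 43\right)^{2} = \left(-540 + 43\right)^{2} = \left(-497\right)^{2} = 247009$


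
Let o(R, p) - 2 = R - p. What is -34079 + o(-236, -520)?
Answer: -33793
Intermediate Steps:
o(R, p) = 2 + R - p (o(R, p) = 2 + (R - p) = 2 + R - p)
-34079 + o(-236, -520) = -34079 + (2 - 236 - 1*(-520)) = -34079 + (2 - 236 + 520) = -34079 + 286 = -33793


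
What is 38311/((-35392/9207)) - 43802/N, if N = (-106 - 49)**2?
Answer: -1210839074687/121470400 ≈ -9968.2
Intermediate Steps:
N = 24025 (N = (-155)**2 = 24025)
38311/((-35392/9207)) - 43802/N = 38311/((-35392/9207)) - 43802/24025 = 38311/((-35392*1/9207)) - 43802*1/24025 = 38311/(-35392/9207) - 43802/24025 = 38311*(-9207/35392) - 43802/24025 = -50389911/5056 - 43802/24025 = -1210839074687/121470400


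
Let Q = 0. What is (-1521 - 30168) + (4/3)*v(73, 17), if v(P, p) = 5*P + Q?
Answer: -93607/3 ≈ -31202.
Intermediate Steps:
v(P, p) = 5*P (v(P, p) = 5*P + 0 = 5*P)
(-1521 - 30168) + (4/3)*v(73, 17) = (-1521 - 30168) + (4/3)*(5*73) = -31689 + (4*(⅓))*365 = -31689 + (4/3)*365 = -31689 + 1460/3 = -93607/3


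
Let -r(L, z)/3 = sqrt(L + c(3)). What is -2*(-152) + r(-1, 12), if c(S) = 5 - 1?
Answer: 304 - 3*sqrt(3) ≈ 298.80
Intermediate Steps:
c(S) = 4
r(L, z) = -3*sqrt(4 + L) (r(L, z) = -3*sqrt(L + 4) = -3*sqrt(4 + L))
-2*(-152) + r(-1, 12) = -2*(-152) - 3*sqrt(4 - 1) = 304 - 3*sqrt(3)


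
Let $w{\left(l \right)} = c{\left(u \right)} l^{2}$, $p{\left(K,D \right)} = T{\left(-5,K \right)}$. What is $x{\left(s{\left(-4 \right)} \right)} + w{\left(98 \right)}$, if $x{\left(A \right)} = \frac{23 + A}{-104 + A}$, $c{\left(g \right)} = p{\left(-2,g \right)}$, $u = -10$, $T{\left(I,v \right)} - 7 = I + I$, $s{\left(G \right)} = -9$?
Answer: $- \frac{3255770}{113} \approx -28812.0$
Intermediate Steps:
$T{\left(I,v \right)} = 7 + 2 I$ ($T{\left(I,v \right)} = 7 + \left(I + I\right) = 7 + 2 I$)
$p{\left(K,D \right)} = -3$ ($p{\left(K,D \right)} = 7 + 2 \left(-5\right) = 7 - 10 = -3$)
$c{\left(g \right)} = -3$
$w{\left(l \right)} = - 3 l^{2}$
$x{\left(A \right)} = \frac{23 + A}{-104 + A}$
$x{\left(s{\left(-4 \right)} \right)} + w{\left(98 \right)} = \frac{23 - 9}{-104 - 9} - 3 \cdot 98^{2} = \frac{1}{-113} \cdot 14 - 28812 = \left(- \frac{1}{113}\right) 14 - 28812 = - \frac{14}{113} - 28812 = - \frac{3255770}{113}$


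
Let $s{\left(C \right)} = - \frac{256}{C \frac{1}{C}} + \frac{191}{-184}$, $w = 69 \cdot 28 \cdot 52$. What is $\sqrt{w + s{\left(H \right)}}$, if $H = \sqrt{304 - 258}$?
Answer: $\frac{\sqrt{848151726}}{92} \approx 316.55$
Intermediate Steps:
$H = \sqrt{46} \approx 6.7823$
$w = 100464$ ($w = 1932 \cdot 52 = 100464$)
$s{\left(C \right)} = - \frac{47295}{184}$ ($s{\left(C \right)} = - \frac{256}{1} + 191 \left(- \frac{1}{184}\right) = \left(-256\right) 1 - \frac{191}{184} = -256 - \frac{191}{184} = - \frac{47295}{184}$)
$\sqrt{w + s{\left(H \right)}} = \sqrt{100464 - \frac{47295}{184}} = \sqrt{\frac{18438081}{184}} = \frac{\sqrt{848151726}}{92}$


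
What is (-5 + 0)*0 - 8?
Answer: -8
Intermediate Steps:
(-5 + 0)*0 - 8 = -5*0 - 8 = 0 - 8 = -8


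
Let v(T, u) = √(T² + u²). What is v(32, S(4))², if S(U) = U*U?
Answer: 1280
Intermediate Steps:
S(U) = U²
v(32, S(4))² = (√(32² + (4²)²))² = (√(1024 + 16²))² = (√(1024 + 256))² = (√1280)² = (16*√5)² = 1280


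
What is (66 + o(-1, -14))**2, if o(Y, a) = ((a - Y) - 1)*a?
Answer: 68644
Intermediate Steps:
o(Y, a) = a*(-1 + a - Y) (o(Y, a) = (-1 + a - Y)*a = a*(-1 + a - Y))
(66 + o(-1, -14))**2 = (66 - 14*(-1 - 14 - 1*(-1)))**2 = (66 - 14*(-1 - 14 + 1))**2 = (66 - 14*(-14))**2 = (66 + 196)**2 = 262**2 = 68644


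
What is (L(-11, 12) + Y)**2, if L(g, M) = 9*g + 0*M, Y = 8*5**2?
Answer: 10201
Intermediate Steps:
Y = 200 (Y = 8*25 = 200)
L(g, M) = 9*g (L(g, M) = 9*g + 0 = 9*g)
(L(-11, 12) + Y)**2 = (9*(-11) + 200)**2 = (-99 + 200)**2 = 101**2 = 10201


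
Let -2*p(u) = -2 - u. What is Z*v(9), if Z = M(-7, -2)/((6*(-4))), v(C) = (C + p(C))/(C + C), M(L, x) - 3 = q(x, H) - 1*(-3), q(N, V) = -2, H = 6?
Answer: -29/216 ≈ -0.13426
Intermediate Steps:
M(L, x) = 4 (M(L, x) = 3 + (-2 - 1*(-3)) = 3 + (-2 + 3) = 3 + 1 = 4)
p(u) = 1 + u/2 (p(u) = -(-2 - u)/2 = 1 + u/2)
v(C) = (1 + 3*C/2)/(2*C) (v(C) = (C + (1 + C/2))/(C + C) = (1 + 3*C/2)/((2*C)) = (1 + 3*C/2)*(1/(2*C)) = (1 + 3*C/2)/(2*C))
Z = -⅙ (Z = 4/((6*(-4))) = 4/(-24) = 4*(-1/24) = -⅙ ≈ -0.16667)
Z*v(9) = -(2 + 3*9)/(24*9) = -(2 + 27)/(24*9) = -29/(24*9) = -⅙*29/36 = -29/216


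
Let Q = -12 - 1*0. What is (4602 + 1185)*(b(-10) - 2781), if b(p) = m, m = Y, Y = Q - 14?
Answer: -16244109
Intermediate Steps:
Q = -12 (Q = -12 + 0 = -12)
Y = -26 (Y = -12 - 14 = -26)
m = -26
b(p) = -26
(4602 + 1185)*(b(-10) - 2781) = (4602 + 1185)*(-26 - 2781) = 5787*(-2807) = -16244109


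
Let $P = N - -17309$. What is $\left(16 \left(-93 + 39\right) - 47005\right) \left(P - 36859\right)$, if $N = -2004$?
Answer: $1031768426$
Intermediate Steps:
$P = 15305$ ($P = -2004 - -17309 = -2004 + 17309 = 15305$)
$\left(16 \left(-93 + 39\right) - 47005\right) \left(P - 36859\right) = \left(16 \left(-93 + 39\right) - 47005\right) \left(15305 - 36859\right) = \left(16 \left(-54\right) - 47005\right) \left(-21554\right) = \left(-864 - 47005\right) \left(-21554\right) = \left(-47869\right) \left(-21554\right) = 1031768426$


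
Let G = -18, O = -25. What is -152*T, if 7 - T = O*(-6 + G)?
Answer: 90136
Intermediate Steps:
T = -593 (T = 7 - (-25)*(-6 - 18) = 7 - (-25)*(-24) = 7 - 1*600 = 7 - 600 = -593)
-152*T = -152*(-593) = 90136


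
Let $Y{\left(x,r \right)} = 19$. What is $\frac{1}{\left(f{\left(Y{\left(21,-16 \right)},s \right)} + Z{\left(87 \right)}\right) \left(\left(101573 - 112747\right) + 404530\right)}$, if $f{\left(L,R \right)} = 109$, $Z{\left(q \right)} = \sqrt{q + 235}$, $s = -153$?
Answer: $\frac{109}{4546802004} - \frac{\sqrt{322}}{4546802004} \approx 2.0026 \cdot 10^{-8}$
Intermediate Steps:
$Z{\left(q \right)} = \sqrt{235 + q}$
$\frac{1}{\left(f{\left(Y{\left(21,-16 \right)},s \right)} + Z{\left(87 \right)}\right) \left(\left(101573 - 112747\right) + 404530\right)} = \frac{1}{\left(109 + \sqrt{235 + 87}\right) \left(\left(101573 - 112747\right) + 404530\right)} = \frac{1}{\left(109 + \sqrt{322}\right) \left(\left(101573 - 112747\right) + 404530\right)} = \frac{1}{\left(109 + \sqrt{322}\right) \left(-11174 + 404530\right)} = \frac{1}{\left(109 + \sqrt{322}\right) 393356} = \frac{1}{42875804 + 393356 \sqrt{322}}$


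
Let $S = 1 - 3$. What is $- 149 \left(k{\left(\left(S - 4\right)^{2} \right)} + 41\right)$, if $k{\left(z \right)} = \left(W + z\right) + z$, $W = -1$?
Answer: $-16688$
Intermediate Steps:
$S = -2$ ($S = 1 - 3 = -2$)
$k{\left(z \right)} = -1 + 2 z$ ($k{\left(z \right)} = \left(-1 + z\right) + z = -1 + 2 z$)
$- 149 \left(k{\left(\left(S - 4\right)^{2} \right)} + 41\right) = - 149 \left(\left(-1 + 2 \left(-2 - 4\right)^{2}\right) + 41\right) = - 149 \left(\left(-1 + 2 \left(-6\right)^{2}\right) + 41\right) = - 149 \left(\left(-1 + 2 \cdot 36\right) + 41\right) = - 149 \left(\left(-1 + 72\right) + 41\right) = - 149 \left(71 + 41\right) = \left(-149\right) 112 = -16688$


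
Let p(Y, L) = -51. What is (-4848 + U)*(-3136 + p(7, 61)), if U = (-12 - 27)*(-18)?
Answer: 13213302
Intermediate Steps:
U = 702 (U = -39*(-18) = 702)
(-4848 + U)*(-3136 + p(7, 61)) = (-4848 + 702)*(-3136 - 51) = -4146*(-3187) = 13213302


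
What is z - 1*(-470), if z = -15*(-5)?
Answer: 545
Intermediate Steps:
z = 75
z - 1*(-470) = 75 - 1*(-470) = 75 + 470 = 545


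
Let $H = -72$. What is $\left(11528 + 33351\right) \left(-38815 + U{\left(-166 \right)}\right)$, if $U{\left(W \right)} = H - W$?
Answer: $-1737759759$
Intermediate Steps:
$U{\left(W \right)} = -72 - W$
$\left(11528 + 33351\right) \left(-38815 + U{\left(-166 \right)}\right) = \left(11528 + 33351\right) \left(-38815 - -94\right) = 44879 \left(-38815 + \left(-72 + 166\right)\right) = 44879 \left(-38815 + 94\right) = 44879 \left(-38721\right) = -1737759759$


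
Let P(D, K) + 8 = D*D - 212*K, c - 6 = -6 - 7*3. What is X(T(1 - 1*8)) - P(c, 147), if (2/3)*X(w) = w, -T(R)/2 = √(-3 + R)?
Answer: 30731 - 3*I*√10 ≈ 30731.0 - 9.4868*I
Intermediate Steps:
T(R) = -2*√(-3 + R)
X(w) = 3*w/2
c = -21 (c = 6 + (-6 - 7*3) = 6 + (-6 - 21) = 6 - 27 = -21)
P(D, K) = -8 + D² - 212*K (P(D, K) = -8 + (D*D - 212*K) = -8 + (D² - 212*K) = -8 + D² - 212*K)
X(T(1 - 1*8)) - P(c, 147) = 3*(-2*√(-3 + (1 - 1*8)))/2 - (-8 + (-21)² - 212*147) = 3*(-2*√(-3 + (1 - 8)))/2 - (-8 + 441 - 31164) = 3*(-2*√(-3 - 7))/2 - 1*(-30731) = 3*(-2*I*√10)/2 + 30731 = -3*I*√10 + 30731 = 30731 - 3*I*√10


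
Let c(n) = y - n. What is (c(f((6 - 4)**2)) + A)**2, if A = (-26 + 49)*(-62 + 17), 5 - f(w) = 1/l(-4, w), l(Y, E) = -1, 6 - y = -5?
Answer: 1060900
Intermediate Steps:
y = 11 (y = 6 - 1*(-5) = 6 + 5 = 11)
f(w) = 6 (f(w) = 5 - 1/(-1) = 5 - 1*(-1) = 5 + 1 = 6)
A = -1035 (A = 23*(-45) = -1035)
c(n) = 11 - n
(c(f((6 - 4)**2)) + A)**2 = ((11 - 1*6) - 1035)**2 = ((11 - 6) - 1035)**2 = (5 - 1035)**2 = (-1030)**2 = 1060900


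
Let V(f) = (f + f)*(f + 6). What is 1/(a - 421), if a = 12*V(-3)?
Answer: -1/637 ≈ -0.0015699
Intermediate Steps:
V(f) = 2*f*(6 + f) (V(f) = (2*f)*(6 + f) = 2*f*(6 + f))
a = -216 (a = 12*(2*(-3)*(6 - 3)) = 12*(2*(-3)*3) = 12*(-18) = -216)
1/(a - 421) = 1/(-216 - 421) = 1/(-637) = -1/637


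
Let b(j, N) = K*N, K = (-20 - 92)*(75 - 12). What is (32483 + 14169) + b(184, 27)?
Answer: -143860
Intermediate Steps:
K = -7056 (K = -112*63 = -7056)
b(j, N) = -7056*N
(32483 + 14169) + b(184, 27) = (32483 + 14169) - 7056*27 = 46652 - 190512 = -143860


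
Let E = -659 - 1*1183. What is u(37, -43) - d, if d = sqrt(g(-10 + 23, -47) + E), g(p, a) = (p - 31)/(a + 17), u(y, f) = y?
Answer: 37 - 3*I*sqrt(5115)/5 ≈ 37.0 - 42.912*I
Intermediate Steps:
E = -1842 (E = -659 - 1183 = -1842)
g(p, a) = (-31 + p)/(17 + a)
d = 3*I*sqrt(5115)/5 (d = sqrt((-31 + (-10 + 23))/(17 - 47) - 1842) = sqrt((-31 + 13)/(-30) - 1842) = sqrt(-1/30*(-18) - 1842) = sqrt(3/5 - 1842) = sqrt(-9207/5) = 3*I*sqrt(5115)/5 ≈ 42.912*I)
u(37, -43) - d = 37 - 3*I*sqrt(5115)/5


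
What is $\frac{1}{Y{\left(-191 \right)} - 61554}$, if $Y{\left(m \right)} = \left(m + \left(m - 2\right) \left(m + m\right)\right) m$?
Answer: $- \frac{1}{14106739} \approx -7.0888 \cdot 10^{-8}$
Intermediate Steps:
$Y{\left(m \right)} = m \left(m + 2 m \left(-2 + m\right)\right)$ ($Y{\left(m \right)} = \left(m + \left(-2 + m\right) 2 m\right) m = \left(m + 2 m \left(-2 + m\right)\right) m = m \left(m + 2 m \left(-2 + m\right)\right)$)
$\frac{1}{Y{\left(-191 \right)} - 61554} = \frac{1}{\left(-191\right)^{2} \left(-3 + 2 \left(-191\right)\right) - 61554} = \frac{1}{36481 \left(-3 - 382\right) - 61554} = \frac{1}{36481 \left(-385\right) - 61554} = \frac{1}{-14045185 - 61554} = \frac{1}{-14106739} = - \frac{1}{14106739}$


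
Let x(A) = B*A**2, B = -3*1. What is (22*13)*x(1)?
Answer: -858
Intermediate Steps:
B = -3
x(A) = -3*A**2
(22*13)*x(1) = (22*13)*(-3*1**2) = 286*(-3*1) = 286*(-3) = -858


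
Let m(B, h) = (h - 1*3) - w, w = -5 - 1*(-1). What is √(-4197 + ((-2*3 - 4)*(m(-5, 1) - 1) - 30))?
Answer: I*√4237 ≈ 65.092*I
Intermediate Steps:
w = -4 (w = -5 + 1 = -4)
m(B, h) = 1 + h (m(B, h) = (h - 1*3) - 1*(-4) = (h - 3) + 4 = (-3 + h) + 4 = 1 + h)
√(-4197 + ((-2*3 - 4)*(m(-5, 1) - 1) - 30)) = √(-4197 + ((-2*3 - 4)*((1 + 1) - 1) - 30)) = √(-4197 + ((-6 - 4)*(2 - 1) - 30)) = √(-4197 + (-10*1 - 30)) = √(-4197 + (-10 - 30)) = √(-4197 - 40) = √(-4237) = I*√4237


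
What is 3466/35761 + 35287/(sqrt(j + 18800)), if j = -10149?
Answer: 3466/35761 + 35287*sqrt(8651)/8651 ≈ 379.48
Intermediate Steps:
3466/35761 + 35287/(sqrt(j + 18800)) = 3466/35761 + 35287/(sqrt(-10149 + 18800)) = 3466*(1/35761) + 35287/(sqrt(8651)) = 3466/35761 + 35287*(sqrt(8651)/8651) = 3466/35761 + 35287*sqrt(8651)/8651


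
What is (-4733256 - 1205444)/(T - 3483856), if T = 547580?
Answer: 1484675/734069 ≈ 2.0225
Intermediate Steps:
(-4733256 - 1205444)/(T - 3483856) = (-4733256 - 1205444)/(547580 - 3483856) = -5938700/(-2936276) = -5938700*(-1/2936276) = 1484675/734069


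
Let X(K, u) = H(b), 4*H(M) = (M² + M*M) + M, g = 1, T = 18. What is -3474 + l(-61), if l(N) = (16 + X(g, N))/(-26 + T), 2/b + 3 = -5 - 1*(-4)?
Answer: -3476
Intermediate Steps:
b = -½ (b = 2/(-3 + (-5 - 1*(-4))) = 2/(-3 + (-5 + 4)) = 2/(-3 - 1) = 2/(-4) = 2*(-¼) = -½ ≈ -0.50000)
H(M) = M²/2 + M/4 (H(M) = ((M² + M*M) + M)/4 = ((M² + M²) + M)/4 = (2*M² + M)/4 = (M + 2*M²)/4 = M²/2 + M/4)
X(K, u) = 0 (X(K, u) = (¼)*(-½)*(1 + 2*(-½)) = (¼)*(-½)*(1 - 1) = (¼)*(-½)*0 = 0)
l(N) = -2 (l(N) = (16 + 0)/(-26 + 18) = 16/(-8) = 16*(-⅛) = -2)
-3474 + l(-61) = -3474 - 2 = -3476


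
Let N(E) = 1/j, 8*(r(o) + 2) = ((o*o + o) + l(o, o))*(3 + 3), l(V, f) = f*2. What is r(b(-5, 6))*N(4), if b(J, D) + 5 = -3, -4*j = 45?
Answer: -112/45 ≈ -2.4889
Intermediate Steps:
j = -45/4 (j = -1/4*45 = -45/4 ≈ -11.250)
b(J, D) = -8 (b(J, D) = -5 - 3 = -8)
l(V, f) = 2*f
r(o) = -2 + 3*o**2/4 + 9*o/4 (r(o) = -2 + (((o*o + o) + 2*o)*(3 + 3))/8 = -2 + (((o**2 + o) + 2*o)*6)/8 = -2 + (((o + o**2) + 2*o)*6)/8 = -2 + ((o**2 + 3*o)*6)/8 = -2 + (6*o**2 + 18*o)/8 = -2 + (3*o**2/4 + 9*o/4) = -2 + 3*o**2/4 + 9*o/4)
N(E) = -4/45 (N(E) = 1/(-45/4) = -4/45)
r(b(-5, 6))*N(4) = (-2 + (3/4)*(-8)**2 + (9/4)*(-8))*(-4/45) = (-2 + (3/4)*64 - 18)*(-4/45) = (-2 + 48 - 18)*(-4/45) = 28*(-4/45) = -112/45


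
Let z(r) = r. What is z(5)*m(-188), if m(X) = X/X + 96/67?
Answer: 815/67 ≈ 12.164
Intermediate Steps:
m(X) = 163/67 (m(X) = 1 + 96*(1/67) = 1 + 96/67 = 163/67)
z(5)*m(-188) = 5*(163/67) = 815/67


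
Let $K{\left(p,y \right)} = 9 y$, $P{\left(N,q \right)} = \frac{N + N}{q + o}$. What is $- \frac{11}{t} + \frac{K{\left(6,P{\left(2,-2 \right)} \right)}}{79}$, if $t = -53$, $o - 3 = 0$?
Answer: $\frac{2777}{4187} \approx 0.66324$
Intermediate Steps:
$o = 3$ ($o = 3 + 0 = 3$)
$P{\left(N,q \right)} = \frac{2 N}{3 + q}$ ($P{\left(N,q \right)} = \frac{N + N}{q + 3} = \frac{2 N}{3 + q}$)
$- \frac{11}{t} + \frac{K{\left(6,P{\left(2,-2 \right)} \right)}}{79} = - \frac{11}{-53} + \frac{9 \cdot 2 \cdot 2 \frac{1}{3 - 2}}{79} = \left(-11\right) \left(- \frac{1}{53}\right) + 9 \cdot 2 \cdot 2 \cdot 1^{-1} \cdot \frac{1}{79} = \frac{11}{53} + 9 \cdot 2 \cdot 2 \cdot 1 \cdot \frac{1}{79} = \frac{11}{53} + 9 \cdot 4 \cdot \frac{1}{79} = \frac{11}{53} + 36 \cdot \frac{1}{79} = \frac{11}{53} + \frac{36}{79} = \frac{2777}{4187}$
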